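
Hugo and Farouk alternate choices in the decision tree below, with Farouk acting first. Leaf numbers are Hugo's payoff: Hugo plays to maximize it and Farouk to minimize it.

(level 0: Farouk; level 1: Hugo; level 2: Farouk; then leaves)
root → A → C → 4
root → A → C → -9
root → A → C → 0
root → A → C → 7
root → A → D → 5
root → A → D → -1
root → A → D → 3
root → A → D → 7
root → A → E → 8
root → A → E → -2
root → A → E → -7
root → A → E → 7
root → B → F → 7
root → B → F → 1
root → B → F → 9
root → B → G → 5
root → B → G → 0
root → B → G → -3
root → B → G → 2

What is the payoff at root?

C (Farouk): min(4, -9, 0, 7) = -9
D (Farouk): min(5, -1, 3, 7) = -1
E (Farouk): min(8, -2, -7, 7) = -7
A (Hugo): max(-9, -1, -7) = -1
F (Farouk): min(7, 1, 9) = 1
G (Farouk): min(5, 0, -3, 2) = -3
B (Hugo): max(1, -3) = 1
root (Farouk): min(-1, 1) = -1

-1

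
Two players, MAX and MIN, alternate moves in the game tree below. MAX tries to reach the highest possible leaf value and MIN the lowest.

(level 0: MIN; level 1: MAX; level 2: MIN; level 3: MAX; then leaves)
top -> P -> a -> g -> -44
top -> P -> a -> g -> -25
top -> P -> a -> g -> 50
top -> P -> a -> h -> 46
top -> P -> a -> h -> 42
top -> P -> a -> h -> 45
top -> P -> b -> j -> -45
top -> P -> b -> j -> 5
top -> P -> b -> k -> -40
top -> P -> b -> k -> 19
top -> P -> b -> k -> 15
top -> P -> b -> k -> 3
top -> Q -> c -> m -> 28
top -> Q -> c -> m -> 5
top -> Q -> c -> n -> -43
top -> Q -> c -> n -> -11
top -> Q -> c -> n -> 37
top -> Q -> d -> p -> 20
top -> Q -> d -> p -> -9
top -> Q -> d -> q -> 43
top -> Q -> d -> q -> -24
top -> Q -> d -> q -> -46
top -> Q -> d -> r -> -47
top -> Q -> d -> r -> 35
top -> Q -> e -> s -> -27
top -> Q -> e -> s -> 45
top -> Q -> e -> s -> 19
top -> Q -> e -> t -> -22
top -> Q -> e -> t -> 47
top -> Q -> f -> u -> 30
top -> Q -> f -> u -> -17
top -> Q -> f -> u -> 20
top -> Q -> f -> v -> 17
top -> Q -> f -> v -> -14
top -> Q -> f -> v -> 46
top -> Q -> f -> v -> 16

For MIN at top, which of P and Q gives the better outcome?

g (MAX): max(-44, -25, 50) = 50
h (MAX): max(46, 42, 45) = 46
a (MIN): min(50, 46) = 46
j (MAX): max(-45, 5) = 5
k (MAX): max(-40, 19, 15, 3) = 19
b (MIN): min(5, 19) = 5
P (MAX): max(46, 5) = 46
m (MAX): max(28, 5) = 28
n (MAX): max(-43, -11, 37) = 37
c (MIN): min(28, 37) = 28
p (MAX): max(20, -9) = 20
q (MAX): max(43, -24, -46) = 43
r (MAX): max(-47, 35) = 35
d (MIN): min(20, 43, 35) = 20
s (MAX): max(-27, 45, 19) = 45
t (MAX): max(-22, 47) = 47
e (MIN): min(45, 47) = 45
u (MAX): max(30, -17, 20) = 30
v (MAX): max(17, -14, 46, 16) = 46
f (MIN): min(30, 46) = 30
Q (MAX): max(28, 20, 45, 30) = 45
MIN prefers the lower value; P=46, Q=45. Q is better since 45 < 46.

Q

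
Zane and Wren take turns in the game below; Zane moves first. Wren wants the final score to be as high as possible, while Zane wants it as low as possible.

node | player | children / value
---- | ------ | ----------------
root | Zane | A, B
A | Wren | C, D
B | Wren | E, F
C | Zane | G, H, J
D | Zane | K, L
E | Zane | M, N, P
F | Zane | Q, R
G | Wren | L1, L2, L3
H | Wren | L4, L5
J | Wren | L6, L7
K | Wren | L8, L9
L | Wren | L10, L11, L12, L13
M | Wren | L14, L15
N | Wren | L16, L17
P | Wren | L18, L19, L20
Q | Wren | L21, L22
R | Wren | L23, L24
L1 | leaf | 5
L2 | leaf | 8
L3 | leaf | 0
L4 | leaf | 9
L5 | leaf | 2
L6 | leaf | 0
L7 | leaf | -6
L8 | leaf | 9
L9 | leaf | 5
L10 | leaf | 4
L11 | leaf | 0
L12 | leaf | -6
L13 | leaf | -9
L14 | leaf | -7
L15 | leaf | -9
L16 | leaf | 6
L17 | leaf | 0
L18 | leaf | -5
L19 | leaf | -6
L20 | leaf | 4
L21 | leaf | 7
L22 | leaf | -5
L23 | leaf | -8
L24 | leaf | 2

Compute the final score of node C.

0

G (Wren): max(5, 8, 0) = 8
H (Wren): max(9, 2) = 9
J (Wren): max(0, -6) = 0
C (Zane): min(8, 9, 0) = 0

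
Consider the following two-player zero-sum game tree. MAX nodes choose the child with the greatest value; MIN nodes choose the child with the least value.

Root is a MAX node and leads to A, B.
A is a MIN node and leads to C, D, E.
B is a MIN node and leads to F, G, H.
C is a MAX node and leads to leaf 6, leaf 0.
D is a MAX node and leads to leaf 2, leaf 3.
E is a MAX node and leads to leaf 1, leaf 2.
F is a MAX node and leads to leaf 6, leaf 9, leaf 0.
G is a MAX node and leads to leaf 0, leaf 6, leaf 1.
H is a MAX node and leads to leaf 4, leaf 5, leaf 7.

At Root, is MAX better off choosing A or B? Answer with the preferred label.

C (MAX): max(6, 0) = 6
D (MAX): max(2, 3) = 3
E (MAX): max(1, 2) = 2
A (MIN): min(6, 3, 2) = 2
F (MAX): max(6, 9, 0) = 9
G (MAX): max(0, 6, 1) = 6
H (MAX): max(4, 5, 7) = 7
B (MIN): min(9, 6, 7) = 6
MAX prefers the higher value; A=2, B=6. B is better since 6 > 2.

B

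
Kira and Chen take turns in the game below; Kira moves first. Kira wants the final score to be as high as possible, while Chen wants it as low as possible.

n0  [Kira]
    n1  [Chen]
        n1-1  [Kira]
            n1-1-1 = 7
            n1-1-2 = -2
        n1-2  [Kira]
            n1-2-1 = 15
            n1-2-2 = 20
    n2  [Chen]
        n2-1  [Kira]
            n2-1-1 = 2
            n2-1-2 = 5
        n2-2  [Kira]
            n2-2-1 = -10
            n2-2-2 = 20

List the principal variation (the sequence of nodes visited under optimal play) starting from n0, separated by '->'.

n0 -> n1 -> n1-1 -> n1-1-1

n1-1 (Kira): max(7, -2) = 7
n1-2 (Kira): max(15, 20) = 20
n1 (Chen): min(7, 20) = 7
n2-1 (Kira): max(2, 5) = 5
n2-2 (Kira): max(-10, 20) = 20
n2 (Chen): min(5, 20) = 5
n0 (Kira): max(7, 5) = 7
At n0, Kira picks n1 (highest: 7).
At n1, Chen picks n1-1 (lowest: 7).
At n1-1, Kira picks n1-1-1 (highest: 7).
Terminal value 7.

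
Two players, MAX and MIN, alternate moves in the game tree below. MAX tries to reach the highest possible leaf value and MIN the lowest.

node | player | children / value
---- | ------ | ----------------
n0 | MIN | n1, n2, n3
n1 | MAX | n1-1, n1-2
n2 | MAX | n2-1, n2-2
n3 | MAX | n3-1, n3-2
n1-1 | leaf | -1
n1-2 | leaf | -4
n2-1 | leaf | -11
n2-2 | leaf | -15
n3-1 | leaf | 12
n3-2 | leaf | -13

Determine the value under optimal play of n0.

n1 (MAX): max(-1, -4) = -1
n2 (MAX): max(-11, -15) = -11
n3 (MAX): max(12, -13) = 12
n0 (MIN): min(-1, -11, 12) = -11

-11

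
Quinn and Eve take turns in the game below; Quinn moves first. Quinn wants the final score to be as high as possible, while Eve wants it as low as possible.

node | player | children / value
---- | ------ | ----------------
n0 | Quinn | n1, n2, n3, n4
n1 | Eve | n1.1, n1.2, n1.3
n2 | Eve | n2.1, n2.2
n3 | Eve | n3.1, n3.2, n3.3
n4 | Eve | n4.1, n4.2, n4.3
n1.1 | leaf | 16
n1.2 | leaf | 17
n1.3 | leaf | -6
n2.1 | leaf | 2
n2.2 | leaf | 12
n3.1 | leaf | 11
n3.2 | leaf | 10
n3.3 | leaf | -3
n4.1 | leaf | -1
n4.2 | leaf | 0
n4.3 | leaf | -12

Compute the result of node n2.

n2 (Eve): min(2, 12) = 2

2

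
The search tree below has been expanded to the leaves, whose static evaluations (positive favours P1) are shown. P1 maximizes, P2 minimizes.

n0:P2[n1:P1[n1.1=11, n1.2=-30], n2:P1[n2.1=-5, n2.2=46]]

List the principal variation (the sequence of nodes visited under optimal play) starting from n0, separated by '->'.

n1 (P1): max(11, -30) = 11
n2 (P1): max(-5, 46) = 46
n0 (P2): min(11, 46) = 11
At n0, P2 picks n1 (lowest: 11).
At n1, P1 picks n1.1 (highest: 11).
Terminal value 11.

n0 -> n1 -> n1.1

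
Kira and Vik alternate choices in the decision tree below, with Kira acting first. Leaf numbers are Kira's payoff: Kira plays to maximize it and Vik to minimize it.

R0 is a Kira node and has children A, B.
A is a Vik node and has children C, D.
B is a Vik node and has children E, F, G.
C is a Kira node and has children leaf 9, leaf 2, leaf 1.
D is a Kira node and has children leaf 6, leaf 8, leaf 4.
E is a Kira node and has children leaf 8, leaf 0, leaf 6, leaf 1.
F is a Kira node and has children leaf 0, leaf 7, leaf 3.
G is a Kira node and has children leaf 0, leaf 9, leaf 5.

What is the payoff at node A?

C (Kira): max(9, 2, 1) = 9
D (Kira): max(6, 8, 4) = 8
A (Vik): min(9, 8) = 8

8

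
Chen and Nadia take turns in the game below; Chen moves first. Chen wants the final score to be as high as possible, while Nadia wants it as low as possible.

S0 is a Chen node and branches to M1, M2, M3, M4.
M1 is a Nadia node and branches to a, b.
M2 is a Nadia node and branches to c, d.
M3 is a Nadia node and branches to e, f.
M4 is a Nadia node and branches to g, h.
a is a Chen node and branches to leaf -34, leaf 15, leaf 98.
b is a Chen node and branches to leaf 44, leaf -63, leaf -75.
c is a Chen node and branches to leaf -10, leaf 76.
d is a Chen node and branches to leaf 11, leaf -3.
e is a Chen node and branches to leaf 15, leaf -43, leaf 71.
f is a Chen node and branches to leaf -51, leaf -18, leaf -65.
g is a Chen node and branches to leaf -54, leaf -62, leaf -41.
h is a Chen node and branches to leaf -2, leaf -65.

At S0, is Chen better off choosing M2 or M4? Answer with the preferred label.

c (Chen): max(-10, 76) = 76
d (Chen): max(11, -3) = 11
M2 (Nadia): min(76, 11) = 11
g (Chen): max(-54, -62, -41) = -41
h (Chen): max(-2, -65) = -2
M4 (Nadia): min(-41, -2) = -41
Chen prefers the higher value; M2=11, M4=-41. M2 is better since 11 > -41.

M2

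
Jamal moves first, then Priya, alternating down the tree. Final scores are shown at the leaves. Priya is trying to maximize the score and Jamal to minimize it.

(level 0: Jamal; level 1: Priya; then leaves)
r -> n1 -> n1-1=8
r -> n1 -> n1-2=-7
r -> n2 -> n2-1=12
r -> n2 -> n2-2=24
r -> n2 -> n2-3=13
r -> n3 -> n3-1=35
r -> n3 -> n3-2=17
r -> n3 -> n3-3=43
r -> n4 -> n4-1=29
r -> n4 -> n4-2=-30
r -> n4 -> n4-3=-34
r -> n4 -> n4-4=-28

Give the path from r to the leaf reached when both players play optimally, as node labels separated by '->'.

r -> n1 -> n1-1

n1 (Priya): max(8, -7) = 8
n2 (Priya): max(12, 24, 13) = 24
n3 (Priya): max(35, 17, 43) = 43
n4 (Priya): max(29, -30, -34, -28) = 29
r (Jamal): min(8, 24, 43, 29) = 8
At r, Jamal picks n1 (lowest: 8).
At n1, Priya picks n1-1 (highest: 8).
Terminal value 8.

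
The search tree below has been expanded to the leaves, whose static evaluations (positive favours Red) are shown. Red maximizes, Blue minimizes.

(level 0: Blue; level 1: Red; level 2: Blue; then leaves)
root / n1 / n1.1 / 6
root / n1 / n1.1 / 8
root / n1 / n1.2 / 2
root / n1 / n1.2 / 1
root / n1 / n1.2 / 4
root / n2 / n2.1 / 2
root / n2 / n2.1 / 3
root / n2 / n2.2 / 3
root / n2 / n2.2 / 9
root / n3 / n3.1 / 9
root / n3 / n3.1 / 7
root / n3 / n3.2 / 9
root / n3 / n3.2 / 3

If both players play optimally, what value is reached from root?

3

n1.1 (Blue): min(6, 8) = 6
n1.2 (Blue): min(2, 1, 4) = 1
n1 (Red): max(6, 1) = 6
n2.1 (Blue): min(2, 3) = 2
n2.2 (Blue): min(3, 9) = 3
n2 (Red): max(2, 3) = 3
n3.1 (Blue): min(9, 7) = 7
n3.2 (Blue): min(9, 3) = 3
n3 (Red): max(7, 3) = 7
root (Blue): min(6, 3, 7) = 3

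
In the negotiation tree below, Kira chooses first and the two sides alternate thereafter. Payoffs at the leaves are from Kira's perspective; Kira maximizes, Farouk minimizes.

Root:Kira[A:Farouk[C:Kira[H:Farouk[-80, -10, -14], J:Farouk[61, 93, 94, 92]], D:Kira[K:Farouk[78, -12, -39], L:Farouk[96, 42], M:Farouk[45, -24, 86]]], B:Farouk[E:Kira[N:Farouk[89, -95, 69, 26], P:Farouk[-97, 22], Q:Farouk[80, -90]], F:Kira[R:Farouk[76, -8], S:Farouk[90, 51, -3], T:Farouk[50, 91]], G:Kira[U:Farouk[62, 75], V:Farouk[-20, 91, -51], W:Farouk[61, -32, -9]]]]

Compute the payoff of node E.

-90

N (Farouk): min(89, -95, 69, 26) = -95
P (Farouk): min(-97, 22) = -97
Q (Farouk): min(80, -90) = -90
E (Kira): max(-95, -97, -90) = -90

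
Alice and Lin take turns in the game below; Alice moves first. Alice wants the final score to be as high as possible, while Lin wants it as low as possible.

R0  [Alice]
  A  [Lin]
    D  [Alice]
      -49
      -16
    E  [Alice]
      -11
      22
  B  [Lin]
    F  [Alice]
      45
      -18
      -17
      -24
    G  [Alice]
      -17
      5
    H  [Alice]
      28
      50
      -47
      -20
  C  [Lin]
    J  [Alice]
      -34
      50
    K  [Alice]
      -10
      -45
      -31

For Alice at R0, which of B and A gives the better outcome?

F (Alice): max(45, -18, -17, -24) = 45
G (Alice): max(-17, 5) = 5
H (Alice): max(28, 50, -47, -20) = 50
B (Lin): min(45, 5, 50) = 5
D (Alice): max(-49, -16) = -16
E (Alice): max(-11, 22) = 22
A (Lin): min(-16, 22) = -16
Alice prefers the higher value; B=5, A=-16. B is better since 5 > -16.

B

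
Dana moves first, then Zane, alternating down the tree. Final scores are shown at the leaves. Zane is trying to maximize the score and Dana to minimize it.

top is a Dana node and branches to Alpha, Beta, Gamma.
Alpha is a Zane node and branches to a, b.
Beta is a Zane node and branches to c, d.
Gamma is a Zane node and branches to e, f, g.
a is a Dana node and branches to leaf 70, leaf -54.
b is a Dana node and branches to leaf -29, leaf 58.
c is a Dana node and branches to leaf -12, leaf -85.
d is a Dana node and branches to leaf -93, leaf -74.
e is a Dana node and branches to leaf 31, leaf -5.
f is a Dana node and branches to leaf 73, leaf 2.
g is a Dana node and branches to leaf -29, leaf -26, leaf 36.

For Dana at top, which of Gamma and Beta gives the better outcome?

e (Dana): min(31, -5) = -5
f (Dana): min(73, 2) = 2
g (Dana): min(-29, -26, 36) = -29
Gamma (Zane): max(-5, 2, -29) = 2
c (Dana): min(-12, -85) = -85
d (Dana): min(-93, -74) = -93
Beta (Zane): max(-85, -93) = -85
Dana prefers the lower value; Gamma=2, Beta=-85. Beta is better since -85 < 2.

Beta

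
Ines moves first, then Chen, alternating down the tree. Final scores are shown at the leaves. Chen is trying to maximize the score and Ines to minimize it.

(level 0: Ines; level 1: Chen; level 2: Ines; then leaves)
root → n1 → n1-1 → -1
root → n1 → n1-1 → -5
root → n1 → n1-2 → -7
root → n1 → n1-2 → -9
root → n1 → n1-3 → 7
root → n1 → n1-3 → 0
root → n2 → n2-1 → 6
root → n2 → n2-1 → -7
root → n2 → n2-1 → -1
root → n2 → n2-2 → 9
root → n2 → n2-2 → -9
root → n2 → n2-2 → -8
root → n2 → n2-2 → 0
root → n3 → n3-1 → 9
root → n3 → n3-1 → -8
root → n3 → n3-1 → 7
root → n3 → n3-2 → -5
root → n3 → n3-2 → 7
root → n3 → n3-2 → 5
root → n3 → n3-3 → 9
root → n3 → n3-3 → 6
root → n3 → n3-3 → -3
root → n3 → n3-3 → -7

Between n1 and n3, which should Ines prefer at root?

n3

n1-1 (Ines): min(-1, -5) = -5
n1-2 (Ines): min(-7, -9) = -9
n1-3 (Ines): min(7, 0) = 0
n1 (Chen): max(-5, -9, 0) = 0
n3-1 (Ines): min(9, -8, 7) = -8
n3-2 (Ines): min(-5, 7, 5) = -5
n3-3 (Ines): min(9, 6, -3, -7) = -7
n3 (Chen): max(-8, -5, -7) = -5
Ines prefers the lower value; n1=0, n3=-5. n3 is better since -5 < 0.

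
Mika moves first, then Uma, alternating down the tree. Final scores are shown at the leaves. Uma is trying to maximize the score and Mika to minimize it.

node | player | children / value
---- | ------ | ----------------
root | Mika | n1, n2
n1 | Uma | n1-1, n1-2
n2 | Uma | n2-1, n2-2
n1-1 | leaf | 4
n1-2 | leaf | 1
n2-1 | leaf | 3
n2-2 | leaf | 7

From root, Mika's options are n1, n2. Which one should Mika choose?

n1

n1 (Uma): max(4, 1) = 4
n2 (Uma): max(3, 7) = 7
root (Mika): min(4, 7) = 4
Mika at root wants the lowest of {n1=4, n2=7}, so chooses n1.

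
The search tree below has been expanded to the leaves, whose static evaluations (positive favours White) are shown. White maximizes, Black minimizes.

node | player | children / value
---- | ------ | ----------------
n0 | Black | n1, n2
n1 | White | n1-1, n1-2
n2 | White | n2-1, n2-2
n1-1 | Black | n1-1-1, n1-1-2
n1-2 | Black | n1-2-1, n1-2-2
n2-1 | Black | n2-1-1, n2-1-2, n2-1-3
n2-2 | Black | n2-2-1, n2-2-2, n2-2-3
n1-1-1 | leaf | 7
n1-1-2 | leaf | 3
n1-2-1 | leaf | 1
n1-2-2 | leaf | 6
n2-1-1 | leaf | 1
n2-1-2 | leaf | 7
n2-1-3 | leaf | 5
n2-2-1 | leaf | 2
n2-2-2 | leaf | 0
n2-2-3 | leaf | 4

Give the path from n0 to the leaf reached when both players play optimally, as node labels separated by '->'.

n1-1 (Black): min(7, 3) = 3
n1-2 (Black): min(1, 6) = 1
n1 (White): max(3, 1) = 3
n2-1 (Black): min(1, 7, 5) = 1
n2-2 (Black): min(2, 0, 4) = 0
n2 (White): max(1, 0) = 1
n0 (Black): min(3, 1) = 1
At n0, Black picks n2 (lowest: 1).
At n2, White picks n2-1 (highest: 1).
At n2-1, Black picks n2-1-1 (lowest: 1).
Terminal value 1.

n0 -> n2 -> n2-1 -> n2-1-1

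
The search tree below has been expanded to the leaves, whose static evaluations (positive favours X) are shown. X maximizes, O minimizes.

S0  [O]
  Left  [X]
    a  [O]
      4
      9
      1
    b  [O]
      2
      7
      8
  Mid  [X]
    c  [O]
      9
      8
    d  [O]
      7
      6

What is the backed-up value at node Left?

2

a (O): min(4, 9, 1) = 1
b (O): min(2, 7, 8) = 2
Left (X): max(1, 2) = 2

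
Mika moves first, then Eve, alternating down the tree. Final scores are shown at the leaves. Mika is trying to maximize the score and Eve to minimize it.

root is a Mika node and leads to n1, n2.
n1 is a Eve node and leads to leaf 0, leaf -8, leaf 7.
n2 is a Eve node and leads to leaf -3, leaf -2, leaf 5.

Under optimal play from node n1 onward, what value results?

-8

n1 (Eve): min(0, -8, 7) = -8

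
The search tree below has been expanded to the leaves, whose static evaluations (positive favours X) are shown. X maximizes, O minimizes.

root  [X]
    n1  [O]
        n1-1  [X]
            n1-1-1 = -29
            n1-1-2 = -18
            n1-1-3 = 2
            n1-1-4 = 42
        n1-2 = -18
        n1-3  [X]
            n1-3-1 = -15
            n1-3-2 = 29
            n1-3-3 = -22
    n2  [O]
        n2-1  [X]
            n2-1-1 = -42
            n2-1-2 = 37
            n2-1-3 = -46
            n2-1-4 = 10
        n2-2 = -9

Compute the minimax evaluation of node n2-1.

n2-1 (X): max(-42, 37, -46, 10) = 37

37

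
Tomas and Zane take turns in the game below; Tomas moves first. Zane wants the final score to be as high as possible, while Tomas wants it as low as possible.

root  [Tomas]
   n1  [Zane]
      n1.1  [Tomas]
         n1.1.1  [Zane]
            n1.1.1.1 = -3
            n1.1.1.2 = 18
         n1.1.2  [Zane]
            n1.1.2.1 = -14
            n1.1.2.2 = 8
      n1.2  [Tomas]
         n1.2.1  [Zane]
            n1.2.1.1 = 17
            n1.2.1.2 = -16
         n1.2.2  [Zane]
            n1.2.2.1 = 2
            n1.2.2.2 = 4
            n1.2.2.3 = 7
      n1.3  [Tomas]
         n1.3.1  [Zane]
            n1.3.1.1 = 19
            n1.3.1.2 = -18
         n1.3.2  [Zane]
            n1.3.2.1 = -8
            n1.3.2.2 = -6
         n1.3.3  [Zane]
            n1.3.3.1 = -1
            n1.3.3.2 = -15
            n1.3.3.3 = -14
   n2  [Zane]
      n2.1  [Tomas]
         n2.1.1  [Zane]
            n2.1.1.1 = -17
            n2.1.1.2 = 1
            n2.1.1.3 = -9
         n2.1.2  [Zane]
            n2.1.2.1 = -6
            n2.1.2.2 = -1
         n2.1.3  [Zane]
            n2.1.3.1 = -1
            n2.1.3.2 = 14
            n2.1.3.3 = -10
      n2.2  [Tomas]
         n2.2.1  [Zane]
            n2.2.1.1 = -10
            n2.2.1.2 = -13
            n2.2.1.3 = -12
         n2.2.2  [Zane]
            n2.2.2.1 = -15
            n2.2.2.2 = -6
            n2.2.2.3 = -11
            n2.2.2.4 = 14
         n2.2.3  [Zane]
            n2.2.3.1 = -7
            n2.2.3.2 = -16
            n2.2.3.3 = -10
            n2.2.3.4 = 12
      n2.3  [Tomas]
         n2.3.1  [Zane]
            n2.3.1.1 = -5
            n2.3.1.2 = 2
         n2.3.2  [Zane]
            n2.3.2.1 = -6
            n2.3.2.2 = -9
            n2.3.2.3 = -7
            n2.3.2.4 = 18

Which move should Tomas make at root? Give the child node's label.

n2

n1.1.1 (Zane): max(-3, 18) = 18
n1.1.2 (Zane): max(-14, 8) = 8
n1.1 (Tomas): min(18, 8) = 8
n1.2.1 (Zane): max(17, -16) = 17
n1.2.2 (Zane): max(2, 4, 7) = 7
n1.2 (Tomas): min(17, 7) = 7
n1.3.1 (Zane): max(19, -18) = 19
n1.3.2 (Zane): max(-8, -6) = -6
n1.3.3 (Zane): max(-1, -15, -14) = -1
n1.3 (Tomas): min(19, -6, -1) = -6
n1 (Zane): max(8, 7, -6) = 8
n2.1.1 (Zane): max(-17, 1, -9) = 1
n2.1.2 (Zane): max(-6, -1) = -1
n2.1.3 (Zane): max(-1, 14, -10) = 14
n2.1 (Tomas): min(1, -1, 14) = -1
n2.2.1 (Zane): max(-10, -13, -12) = -10
n2.2.2 (Zane): max(-15, -6, -11, 14) = 14
n2.2.3 (Zane): max(-7, -16, -10, 12) = 12
n2.2 (Tomas): min(-10, 14, 12) = -10
n2.3.1 (Zane): max(-5, 2) = 2
n2.3.2 (Zane): max(-6, -9, -7, 18) = 18
n2.3 (Tomas): min(2, 18) = 2
n2 (Zane): max(-1, -10, 2) = 2
root (Tomas): min(8, 2) = 2
Tomas at root wants the lowest of {n1=8, n2=2}, so chooses n2.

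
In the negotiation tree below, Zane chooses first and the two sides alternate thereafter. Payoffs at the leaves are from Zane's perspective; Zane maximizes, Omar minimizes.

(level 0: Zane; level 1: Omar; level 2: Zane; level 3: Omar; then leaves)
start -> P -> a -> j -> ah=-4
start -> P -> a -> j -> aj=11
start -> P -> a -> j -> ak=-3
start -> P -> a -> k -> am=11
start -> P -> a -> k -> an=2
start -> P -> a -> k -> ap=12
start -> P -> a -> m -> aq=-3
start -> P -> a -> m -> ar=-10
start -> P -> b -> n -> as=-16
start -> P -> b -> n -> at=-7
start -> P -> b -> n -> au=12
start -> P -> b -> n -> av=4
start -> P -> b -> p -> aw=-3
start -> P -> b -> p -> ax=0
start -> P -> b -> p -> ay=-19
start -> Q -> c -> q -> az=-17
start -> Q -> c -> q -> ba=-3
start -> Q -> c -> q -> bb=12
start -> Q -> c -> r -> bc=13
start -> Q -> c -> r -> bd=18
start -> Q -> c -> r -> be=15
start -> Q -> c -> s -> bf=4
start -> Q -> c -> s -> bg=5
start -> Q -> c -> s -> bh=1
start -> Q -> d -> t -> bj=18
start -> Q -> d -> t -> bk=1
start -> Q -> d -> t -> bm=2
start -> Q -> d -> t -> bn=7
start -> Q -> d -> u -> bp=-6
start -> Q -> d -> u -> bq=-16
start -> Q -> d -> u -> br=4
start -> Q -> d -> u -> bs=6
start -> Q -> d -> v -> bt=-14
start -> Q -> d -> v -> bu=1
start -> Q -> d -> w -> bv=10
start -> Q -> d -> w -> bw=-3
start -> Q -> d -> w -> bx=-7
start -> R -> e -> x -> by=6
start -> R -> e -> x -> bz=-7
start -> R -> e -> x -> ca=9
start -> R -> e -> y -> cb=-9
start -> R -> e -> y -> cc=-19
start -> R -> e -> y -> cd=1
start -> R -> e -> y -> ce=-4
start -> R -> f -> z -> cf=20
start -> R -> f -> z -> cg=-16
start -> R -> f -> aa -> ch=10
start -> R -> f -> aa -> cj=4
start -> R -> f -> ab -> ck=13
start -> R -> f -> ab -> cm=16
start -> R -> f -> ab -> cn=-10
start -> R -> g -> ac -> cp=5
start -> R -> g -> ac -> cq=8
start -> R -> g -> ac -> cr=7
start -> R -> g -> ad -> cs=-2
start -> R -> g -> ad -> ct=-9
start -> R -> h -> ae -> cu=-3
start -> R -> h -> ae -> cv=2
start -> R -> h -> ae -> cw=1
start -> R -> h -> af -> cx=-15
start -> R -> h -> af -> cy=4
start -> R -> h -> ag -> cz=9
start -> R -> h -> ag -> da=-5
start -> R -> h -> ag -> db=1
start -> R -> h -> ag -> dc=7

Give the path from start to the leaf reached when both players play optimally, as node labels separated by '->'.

j (Omar): min(-4, 11, -3) = -4
k (Omar): min(11, 2, 12) = 2
m (Omar): min(-3, -10) = -10
a (Zane): max(-4, 2, -10) = 2
n (Omar): min(-16, -7, 12, 4) = -16
p (Omar): min(-3, 0, -19) = -19
b (Zane): max(-16, -19) = -16
P (Omar): min(2, -16) = -16
q (Omar): min(-17, -3, 12) = -17
r (Omar): min(13, 18, 15) = 13
s (Omar): min(4, 5, 1) = 1
c (Zane): max(-17, 13, 1) = 13
t (Omar): min(18, 1, 2, 7) = 1
u (Omar): min(-6, -16, 4, 6) = -16
v (Omar): min(-14, 1) = -14
w (Omar): min(10, -3, -7) = -7
d (Zane): max(1, -16, -14, -7) = 1
Q (Omar): min(13, 1) = 1
x (Omar): min(6, -7, 9) = -7
y (Omar): min(-9, -19, 1, -4) = -19
e (Zane): max(-7, -19) = -7
z (Omar): min(20, -16) = -16
aa (Omar): min(10, 4) = 4
ab (Omar): min(13, 16, -10) = -10
f (Zane): max(-16, 4, -10) = 4
ac (Omar): min(5, 8, 7) = 5
ad (Omar): min(-2, -9) = -9
g (Zane): max(5, -9) = 5
ae (Omar): min(-3, 2, 1) = -3
af (Omar): min(-15, 4) = -15
ag (Omar): min(9, -5, 1, 7) = -5
h (Zane): max(-3, -15, -5) = -3
R (Omar): min(-7, 4, 5, -3) = -7
start (Zane): max(-16, 1, -7) = 1
At start, Zane picks Q (highest: 1).
At Q, Omar picks d (lowest: 1).
At d, Zane picks t (highest: 1).
At t, Omar picks bk (lowest: 1).
Terminal value 1.

start -> Q -> d -> t -> bk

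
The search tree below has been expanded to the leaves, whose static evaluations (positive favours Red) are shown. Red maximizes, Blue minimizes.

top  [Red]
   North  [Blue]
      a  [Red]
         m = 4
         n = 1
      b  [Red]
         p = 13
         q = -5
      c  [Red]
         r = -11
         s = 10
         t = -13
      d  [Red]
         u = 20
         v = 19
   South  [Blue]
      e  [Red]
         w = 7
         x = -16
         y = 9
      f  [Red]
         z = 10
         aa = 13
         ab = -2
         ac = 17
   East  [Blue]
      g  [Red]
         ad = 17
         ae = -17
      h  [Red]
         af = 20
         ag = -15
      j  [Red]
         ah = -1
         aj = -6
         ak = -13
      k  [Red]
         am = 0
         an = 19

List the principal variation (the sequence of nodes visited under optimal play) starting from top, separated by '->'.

top -> South -> e -> y

a (Red): max(4, 1) = 4
b (Red): max(13, -5) = 13
c (Red): max(-11, 10, -13) = 10
d (Red): max(20, 19) = 20
North (Blue): min(4, 13, 10, 20) = 4
e (Red): max(7, -16, 9) = 9
f (Red): max(10, 13, -2, 17) = 17
South (Blue): min(9, 17) = 9
g (Red): max(17, -17) = 17
h (Red): max(20, -15) = 20
j (Red): max(-1, -6, -13) = -1
k (Red): max(0, 19) = 19
East (Blue): min(17, 20, -1, 19) = -1
top (Red): max(4, 9, -1) = 9
At top, Red picks South (highest: 9).
At South, Blue picks e (lowest: 9).
At e, Red picks y (highest: 9).
Terminal value 9.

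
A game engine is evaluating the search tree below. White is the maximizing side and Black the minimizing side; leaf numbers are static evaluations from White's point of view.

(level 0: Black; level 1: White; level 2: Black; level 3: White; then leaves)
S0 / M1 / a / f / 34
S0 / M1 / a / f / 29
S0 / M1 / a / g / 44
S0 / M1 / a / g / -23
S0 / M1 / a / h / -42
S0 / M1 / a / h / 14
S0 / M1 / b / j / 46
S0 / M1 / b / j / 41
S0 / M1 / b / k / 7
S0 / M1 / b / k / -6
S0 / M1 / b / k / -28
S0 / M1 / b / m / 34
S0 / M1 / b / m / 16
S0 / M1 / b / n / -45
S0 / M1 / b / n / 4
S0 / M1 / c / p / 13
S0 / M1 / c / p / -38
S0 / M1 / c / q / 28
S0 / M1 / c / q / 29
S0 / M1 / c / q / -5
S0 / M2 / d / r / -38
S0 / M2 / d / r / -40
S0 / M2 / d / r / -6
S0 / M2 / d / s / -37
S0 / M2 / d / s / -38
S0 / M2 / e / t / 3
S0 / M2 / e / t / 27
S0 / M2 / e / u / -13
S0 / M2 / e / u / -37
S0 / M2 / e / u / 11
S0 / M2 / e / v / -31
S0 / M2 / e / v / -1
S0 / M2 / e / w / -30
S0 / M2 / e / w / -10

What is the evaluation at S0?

-10

f (White): max(34, 29) = 34
g (White): max(44, -23) = 44
h (White): max(-42, 14) = 14
a (Black): min(34, 44, 14) = 14
j (White): max(46, 41) = 46
k (White): max(7, -6, -28) = 7
m (White): max(34, 16) = 34
n (White): max(-45, 4) = 4
b (Black): min(46, 7, 34, 4) = 4
p (White): max(13, -38) = 13
q (White): max(28, 29, -5) = 29
c (Black): min(13, 29) = 13
M1 (White): max(14, 4, 13) = 14
r (White): max(-38, -40, -6) = -6
s (White): max(-37, -38) = -37
d (Black): min(-6, -37) = -37
t (White): max(3, 27) = 27
u (White): max(-13, -37, 11) = 11
v (White): max(-31, -1) = -1
w (White): max(-30, -10) = -10
e (Black): min(27, 11, -1, -10) = -10
M2 (White): max(-37, -10) = -10
S0 (Black): min(14, -10) = -10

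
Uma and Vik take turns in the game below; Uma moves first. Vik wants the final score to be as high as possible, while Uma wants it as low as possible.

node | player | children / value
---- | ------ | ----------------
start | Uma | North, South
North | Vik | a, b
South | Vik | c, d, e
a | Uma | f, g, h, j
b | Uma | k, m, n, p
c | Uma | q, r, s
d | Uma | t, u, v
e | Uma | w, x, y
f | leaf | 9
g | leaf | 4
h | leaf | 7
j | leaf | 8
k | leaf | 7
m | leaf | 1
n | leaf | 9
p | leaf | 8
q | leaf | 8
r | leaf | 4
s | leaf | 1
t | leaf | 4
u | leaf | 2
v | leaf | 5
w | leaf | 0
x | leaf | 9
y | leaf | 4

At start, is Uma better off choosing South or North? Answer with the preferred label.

South

c (Uma): min(8, 4, 1) = 1
d (Uma): min(4, 2, 5) = 2
e (Uma): min(0, 9, 4) = 0
South (Vik): max(1, 2, 0) = 2
a (Uma): min(9, 4, 7, 8) = 4
b (Uma): min(7, 1, 9, 8) = 1
North (Vik): max(4, 1) = 4
Uma prefers the lower value; South=2, North=4. South is better since 2 < 4.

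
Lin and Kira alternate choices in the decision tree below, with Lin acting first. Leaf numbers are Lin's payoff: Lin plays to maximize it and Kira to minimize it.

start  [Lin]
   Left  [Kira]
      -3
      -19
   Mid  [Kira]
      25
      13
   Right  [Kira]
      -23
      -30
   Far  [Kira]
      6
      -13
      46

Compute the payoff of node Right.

Right (Kira): min(-23, -30) = -30

-30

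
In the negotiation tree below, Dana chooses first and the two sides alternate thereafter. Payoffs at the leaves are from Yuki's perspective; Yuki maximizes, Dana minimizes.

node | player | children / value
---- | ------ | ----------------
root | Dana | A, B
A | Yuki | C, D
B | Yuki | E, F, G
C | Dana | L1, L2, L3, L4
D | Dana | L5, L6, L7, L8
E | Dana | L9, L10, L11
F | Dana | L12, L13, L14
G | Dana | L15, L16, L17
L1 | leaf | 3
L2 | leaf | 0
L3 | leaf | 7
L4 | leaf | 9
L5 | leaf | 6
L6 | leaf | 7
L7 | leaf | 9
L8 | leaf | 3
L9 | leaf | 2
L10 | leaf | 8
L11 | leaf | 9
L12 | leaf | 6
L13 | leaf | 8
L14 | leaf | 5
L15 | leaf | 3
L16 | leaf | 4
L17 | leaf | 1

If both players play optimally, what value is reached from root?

3

C (Dana): min(3, 0, 7, 9) = 0
D (Dana): min(6, 7, 9, 3) = 3
A (Yuki): max(0, 3) = 3
E (Dana): min(2, 8, 9) = 2
F (Dana): min(6, 8, 5) = 5
G (Dana): min(3, 4, 1) = 1
B (Yuki): max(2, 5, 1) = 5
root (Dana): min(3, 5) = 3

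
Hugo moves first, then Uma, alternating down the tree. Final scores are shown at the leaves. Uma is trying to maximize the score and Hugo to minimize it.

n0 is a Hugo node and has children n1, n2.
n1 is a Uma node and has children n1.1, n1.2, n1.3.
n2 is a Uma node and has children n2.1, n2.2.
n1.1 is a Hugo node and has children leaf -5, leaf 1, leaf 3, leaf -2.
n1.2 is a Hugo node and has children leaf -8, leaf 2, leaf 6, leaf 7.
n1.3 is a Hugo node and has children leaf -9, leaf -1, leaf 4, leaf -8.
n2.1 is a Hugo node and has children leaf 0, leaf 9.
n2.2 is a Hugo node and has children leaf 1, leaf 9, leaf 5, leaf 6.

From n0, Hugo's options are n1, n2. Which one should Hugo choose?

n1

n1.1 (Hugo): min(-5, 1, 3, -2) = -5
n1.2 (Hugo): min(-8, 2, 6, 7) = -8
n1.3 (Hugo): min(-9, -1, 4, -8) = -9
n1 (Uma): max(-5, -8, -9) = -5
n2.1 (Hugo): min(0, 9) = 0
n2.2 (Hugo): min(1, 9, 5, 6) = 1
n2 (Uma): max(0, 1) = 1
n0 (Hugo): min(-5, 1) = -5
Hugo at n0 wants the lowest of {n1=-5, n2=1}, so chooses n1.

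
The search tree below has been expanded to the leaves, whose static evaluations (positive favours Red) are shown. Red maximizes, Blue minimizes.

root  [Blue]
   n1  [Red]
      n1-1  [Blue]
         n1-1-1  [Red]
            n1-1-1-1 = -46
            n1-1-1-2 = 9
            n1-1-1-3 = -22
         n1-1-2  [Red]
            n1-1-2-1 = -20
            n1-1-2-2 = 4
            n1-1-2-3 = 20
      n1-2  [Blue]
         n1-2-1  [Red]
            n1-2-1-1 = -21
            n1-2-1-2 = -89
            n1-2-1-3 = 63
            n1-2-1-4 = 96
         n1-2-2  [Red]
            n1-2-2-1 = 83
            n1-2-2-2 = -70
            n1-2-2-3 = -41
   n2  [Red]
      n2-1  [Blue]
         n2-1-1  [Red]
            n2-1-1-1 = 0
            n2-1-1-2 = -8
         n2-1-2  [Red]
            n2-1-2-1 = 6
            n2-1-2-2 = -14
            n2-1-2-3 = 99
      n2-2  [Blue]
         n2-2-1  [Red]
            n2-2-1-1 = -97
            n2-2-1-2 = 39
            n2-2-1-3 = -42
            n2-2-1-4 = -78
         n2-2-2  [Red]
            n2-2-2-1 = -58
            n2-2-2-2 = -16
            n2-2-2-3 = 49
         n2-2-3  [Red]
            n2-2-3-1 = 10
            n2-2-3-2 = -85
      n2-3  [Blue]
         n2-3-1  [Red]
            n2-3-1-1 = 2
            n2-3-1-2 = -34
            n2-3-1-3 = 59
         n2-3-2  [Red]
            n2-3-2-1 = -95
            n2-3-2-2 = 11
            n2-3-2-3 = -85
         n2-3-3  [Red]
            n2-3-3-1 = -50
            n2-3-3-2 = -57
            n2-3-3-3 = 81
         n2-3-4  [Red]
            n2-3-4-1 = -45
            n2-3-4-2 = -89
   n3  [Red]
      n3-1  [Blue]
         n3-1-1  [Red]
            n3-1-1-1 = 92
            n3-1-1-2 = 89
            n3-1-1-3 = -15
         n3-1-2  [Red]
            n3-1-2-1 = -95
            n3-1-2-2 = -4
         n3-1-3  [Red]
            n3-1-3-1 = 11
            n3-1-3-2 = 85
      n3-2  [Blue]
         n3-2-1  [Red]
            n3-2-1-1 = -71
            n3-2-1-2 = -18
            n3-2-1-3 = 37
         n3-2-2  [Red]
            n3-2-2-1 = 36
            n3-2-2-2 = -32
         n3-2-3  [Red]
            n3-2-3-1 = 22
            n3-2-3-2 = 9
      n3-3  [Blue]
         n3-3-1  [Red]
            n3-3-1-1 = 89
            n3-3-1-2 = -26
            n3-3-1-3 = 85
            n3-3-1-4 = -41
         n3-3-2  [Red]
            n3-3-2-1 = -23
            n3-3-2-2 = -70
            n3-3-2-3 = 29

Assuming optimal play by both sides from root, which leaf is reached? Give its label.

n1-1-1 (Red): max(-46, 9, -22) = 9
n1-1-2 (Red): max(-20, 4, 20) = 20
n1-1 (Blue): min(9, 20) = 9
n1-2-1 (Red): max(-21, -89, 63, 96) = 96
n1-2-2 (Red): max(83, -70, -41) = 83
n1-2 (Blue): min(96, 83) = 83
n1 (Red): max(9, 83) = 83
n2-1-1 (Red): max(0, -8) = 0
n2-1-2 (Red): max(6, -14, 99) = 99
n2-1 (Blue): min(0, 99) = 0
n2-2-1 (Red): max(-97, 39, -42, -78) = 39
n2-2-2 (Red): max(-58, -16, 49) = 49
n2-2-3 (Red): max(10, -85) = 10
n2-2 (Blue): min(39, 49, 10) = 10
n2-3-1 (Red): max(2, -34, 59) = 59
n2-3-2 (Red): max(-95, 11, -85) = 11
n2-3-3 (Red): max(-50, -57, 81) = 81
n2-3-4 (Red): max(-45, -89) = -45
n2-3 (Blue): min(59, 11, 81, -45) = -45
n2 (Red): max(0, 10, -45) = 10
n3-1-1 (Red): max(92, 89, -15) = 92
n3-1-2 (Red): max(-95, -4) = -4
n3-1-3 (Red): max(11, 85) = 85
n3-1 (Blue): min(92, -4, 85) = -4
n3-2-1 (Red): max(-71, -18, 37) = 37
n3-2-2 (Red): max(36, -32) = 36
n3-2-3 (Red): max(22, 9) = 22
n3-2 (Blue): min(37, 36, 22) = 22
n3-3-1 (Red): max(89, -26, 85, -41) = 89
n3-3-2 (Red): max(-23, -70, 29) = 29
n3-3 (Blue): min(89, 29) = 29
n3 (Red): max(-4, 22, 29) = 29
root (Blue): min(83, 10, 29) = 10
At root, Blue picks n2 (lowest: 10).
At n2, Red picks n2-2 (highest: 10).
At n2-2, Blue picks n2-2-3 (lowest: 10).
At n2-2-3, Red picks n2-2-3-1 (highest: 10).
Terminal value 10.

n2-2-3-1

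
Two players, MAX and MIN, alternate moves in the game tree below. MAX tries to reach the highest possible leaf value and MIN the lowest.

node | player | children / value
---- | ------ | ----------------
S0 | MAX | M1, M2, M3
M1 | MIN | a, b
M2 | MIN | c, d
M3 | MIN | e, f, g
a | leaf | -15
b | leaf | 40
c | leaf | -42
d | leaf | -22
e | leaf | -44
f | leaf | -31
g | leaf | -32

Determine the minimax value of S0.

-15

M1 (MIN): min(-15, 40) = -15
M2 (MIN): min(-42, -22) = -42
M3 (MIN): min(-44, -31, -32) = -44
S0 (MAX): max(-15, -42, -44) = -15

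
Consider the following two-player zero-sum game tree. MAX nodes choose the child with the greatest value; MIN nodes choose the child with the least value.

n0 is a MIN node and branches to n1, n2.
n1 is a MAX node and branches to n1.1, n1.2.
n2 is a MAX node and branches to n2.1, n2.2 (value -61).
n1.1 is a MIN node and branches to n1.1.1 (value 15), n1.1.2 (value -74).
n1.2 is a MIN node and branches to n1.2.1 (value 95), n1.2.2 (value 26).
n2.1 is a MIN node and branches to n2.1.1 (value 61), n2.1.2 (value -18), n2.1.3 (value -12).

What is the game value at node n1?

n1.1 (MIN): min(15, -74) = -74
n1.2 (MIN): min(95, 26) = 26
n1 (MAX): max(-74, 26) = 26

26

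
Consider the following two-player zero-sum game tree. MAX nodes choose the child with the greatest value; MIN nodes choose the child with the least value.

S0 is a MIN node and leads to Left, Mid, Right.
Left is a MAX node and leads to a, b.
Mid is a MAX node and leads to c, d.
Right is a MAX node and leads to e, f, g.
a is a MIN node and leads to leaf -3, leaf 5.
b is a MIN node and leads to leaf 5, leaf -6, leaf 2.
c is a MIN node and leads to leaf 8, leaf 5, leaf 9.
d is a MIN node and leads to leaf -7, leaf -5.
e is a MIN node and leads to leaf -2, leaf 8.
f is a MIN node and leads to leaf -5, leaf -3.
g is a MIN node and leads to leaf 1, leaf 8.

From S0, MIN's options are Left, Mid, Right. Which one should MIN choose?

Left

a (MIN): min(-3, 5) = -3
b (MIN): min(5, -6, 2) = -6
Left (MAX): max(-3, -6) = -3
c (MIN): min(8, 5, 9) = 5
d (MIN): min(-7, -5) = -7
Mid (MAX): max(5, -7) = 5
e (MIN): min(-2, 8) = -2
f (MIN): min(-5, -3) = -5
g (MIN): min(1, 8) = 1
Right (MAX): max(-2, -5, 1) = 1
S0 (MIN): min(-3, 5, 1) = -3
MIN at S0 wants the lowest of {Left=-3, Mid=5, Right=1}, so chooses Left.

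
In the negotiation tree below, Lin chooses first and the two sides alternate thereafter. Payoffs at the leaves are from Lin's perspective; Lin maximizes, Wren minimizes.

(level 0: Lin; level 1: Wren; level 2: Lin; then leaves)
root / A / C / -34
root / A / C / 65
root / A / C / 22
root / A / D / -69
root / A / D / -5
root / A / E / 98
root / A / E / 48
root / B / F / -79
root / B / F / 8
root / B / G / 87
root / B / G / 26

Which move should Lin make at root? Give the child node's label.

B

C (Lin): max(-34, 65, 22) = 65
D (Lin): max(-69, -5) = -5
E (Lin): max(98, 48) = 98
A (Wren): min(65, -5, 98) = -5
F (Lin): max(-79, 8) = 8
G (Lin): max(87, 26) = 87
B (Wren): min(8, 87) = 8
root (Lin): max(-5, 8) = 8
Lin at root wants the highest of {A=-5, B=8}, so chooses B.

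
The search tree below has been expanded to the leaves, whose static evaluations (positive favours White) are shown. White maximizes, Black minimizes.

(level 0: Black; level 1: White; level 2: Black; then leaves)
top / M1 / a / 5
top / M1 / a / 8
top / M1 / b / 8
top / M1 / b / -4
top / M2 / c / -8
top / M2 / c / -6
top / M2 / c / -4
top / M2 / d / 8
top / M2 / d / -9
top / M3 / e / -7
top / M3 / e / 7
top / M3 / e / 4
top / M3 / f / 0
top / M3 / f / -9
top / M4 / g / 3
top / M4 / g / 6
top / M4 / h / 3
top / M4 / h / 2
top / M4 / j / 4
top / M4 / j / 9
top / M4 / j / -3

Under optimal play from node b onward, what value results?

b (Black): min(8, -4) = -4

-4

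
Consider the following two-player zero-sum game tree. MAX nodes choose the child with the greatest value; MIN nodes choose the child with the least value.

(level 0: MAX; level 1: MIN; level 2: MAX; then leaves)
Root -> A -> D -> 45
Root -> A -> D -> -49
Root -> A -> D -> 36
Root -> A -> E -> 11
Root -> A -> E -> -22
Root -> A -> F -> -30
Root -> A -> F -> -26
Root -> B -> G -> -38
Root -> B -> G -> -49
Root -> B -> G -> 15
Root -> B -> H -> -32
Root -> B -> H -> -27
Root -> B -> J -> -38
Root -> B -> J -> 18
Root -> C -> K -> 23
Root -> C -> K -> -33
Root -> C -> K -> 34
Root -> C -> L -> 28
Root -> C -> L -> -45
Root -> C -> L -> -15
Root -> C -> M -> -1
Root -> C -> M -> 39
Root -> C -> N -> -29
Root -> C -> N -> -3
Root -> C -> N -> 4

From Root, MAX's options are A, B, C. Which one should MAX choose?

C

D (MAX): max(45, -49, 36) = 45
E (MAX): max(11, -22) = 11
F (MAX): max(-30, -26) = -26
A (MIN): min(45, 11, -26) = -26
G (MAX): max(-38, -49, 15) = 15
H (MAX): max(-32, -27) = -27
J (MAX): max(-38, 18) = 18
B (MIN): min(15, -27, 18) = -27
K (MAX): max(23, -33, 34) = 34
L (MAX): max(28, -45, -15) = 28
M (MAX): max(-1, 39) = 39
N (MAX): max(-29, -3, 4) = 4
C (MIN): min(34, 28, 39, 4) = 4
Root (MAX): max(-26, -27, 4) = 4
MAX at Root wants the highest of {A=-26, B=-27, C=4}, so chooses C.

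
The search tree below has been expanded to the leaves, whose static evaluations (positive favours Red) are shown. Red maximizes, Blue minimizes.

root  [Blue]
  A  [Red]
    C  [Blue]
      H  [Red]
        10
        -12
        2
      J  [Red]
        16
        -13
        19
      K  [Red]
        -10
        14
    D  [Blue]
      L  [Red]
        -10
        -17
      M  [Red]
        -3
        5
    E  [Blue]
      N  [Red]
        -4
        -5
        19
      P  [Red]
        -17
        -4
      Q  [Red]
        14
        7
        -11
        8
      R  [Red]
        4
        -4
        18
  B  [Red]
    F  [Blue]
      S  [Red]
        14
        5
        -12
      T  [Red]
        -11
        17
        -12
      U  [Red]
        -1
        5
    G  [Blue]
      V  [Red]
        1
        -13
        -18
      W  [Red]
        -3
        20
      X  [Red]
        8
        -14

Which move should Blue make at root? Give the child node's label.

B

H (Red): max(10, -12, 2) = 10
J (Red): max(16, -13, 19) = 19
K (Red): max(-10, 14) = 14
C (Blue): min(10, 19, 14) = 10
L (Red): max(-10, -17) = -10
M (Red): max(-3, 5) = 5
D (Blue): min(-10, 5) = -10
N (Red): max(-4, -5, 19) = 19
P (Red): max(-17, -4) = -4
Q (Red): max(14, 7, -11, 8) = 14
R (Red): max(4, -4, 18) = 18
E (Blue): min(19, -4, 14, 18) = -4
A (Red): max(10, -10, -4) = 10
S (Red): max(14, 5, -12) = 14
T (Red): max(-11, 17, -12) = 17
U (Red): max(-1, 5) = 5
F (Blue): min(14, 17, 5) = 5
V (Red): max(1, -13, -18) = 1
W (Red): max(-3, 20) = 20
X (Red): max(8, -14) = 8
G (Blue): min(1, 20, 8) = 1
B (Red): max(5, 1) = 5
root (Blue): min(10, 5) = 5
Blue at root wants the lowest of {A=10, B=5}, so chooses B.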